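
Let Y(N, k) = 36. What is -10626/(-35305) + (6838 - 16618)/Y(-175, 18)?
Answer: -1249639/4605 ≈ -271.37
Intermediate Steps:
-10626/(-35305) + (6838 - 16618)/Y(-175, 18) = -10626/(-35305) + (6838 - 16618)/36 = -10626*(-1/35305) - 9780*1/36 = 462/1535 - 815/3 = -1249639/4605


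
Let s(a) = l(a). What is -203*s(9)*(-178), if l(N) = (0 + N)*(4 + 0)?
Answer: 1300824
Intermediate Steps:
l(N) = 4*N (l(N) = N*4 = 4*N)
s(a) = 4*a
-203*s(9)*(-178) = -812*9*(-178) = -203*36*(-178) = -7308*(-178) = 1300824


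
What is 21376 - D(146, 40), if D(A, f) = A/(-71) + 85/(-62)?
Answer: 94112239/4402 ≈ 21379.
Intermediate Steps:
D(A, f) = -85/62 - A/71 (D(A, f) = A*(-1/71) + 85*(-1/62) = -A/71 - 85/62 = -85/62 - A/71)
21376 - D(146, 40) = 21376 - (-85/62 - 1/71*146) = 21376 - (-85/62 - 146/71) = 21376 - 1*(-15087/4402) = 21376 + 15087/4402 = 94112239/4402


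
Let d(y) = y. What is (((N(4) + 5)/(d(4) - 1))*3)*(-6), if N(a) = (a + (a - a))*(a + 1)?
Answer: -150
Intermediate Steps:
N(a) = a*(1 + a) (N(a) = (a + 0)*(1 + a) = a*(1 + a))
(((N(4) + 5)/(d(4) - 1))*3)*(-6) = (((4*(1 + 4) + 5)/(4 - 1))*3)*(-6) = (((4*5 + 5)/3)*3)*(-6) = (((20 + 5)*(⅓))*3)*(-6) = ((25*(⅓))*3)*(-6) = ((25/3)*3)*(-6) = 25*(-6) = -150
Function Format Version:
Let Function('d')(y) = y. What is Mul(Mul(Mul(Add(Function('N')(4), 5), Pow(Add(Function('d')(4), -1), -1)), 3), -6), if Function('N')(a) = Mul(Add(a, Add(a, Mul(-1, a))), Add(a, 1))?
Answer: -150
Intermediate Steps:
Function('N')(a) = Mul(a, Add(1, a)) (Function('N')(a) = Mul(Add(a, 0), Add(1, a)) = Mul(a, Add(1, a)))
Mul(Mul(Mul(Add(Function('N')(4), 5), Pow(Add(Function('d')(4), -1), -1)), 3), -6) = Mul(Mul(Mul(Add(Mul(4, Add(1, 4)), 5), Pow(Add(4, -1), -1)), 3), -6) = Mul(Mul(Mul(Add(Mul(4, 5), 5), Pow(3, -1)), 3), -6) = Mul(Mul(Mul(Add(20, 5), Rational(1, 3)), 3), -6) = Mul(Mul(Mul(25, Rational(1, 3)), 3), -6) = Mul(Mul(Rational(25, 3), 3), -6) = Mul(25, -6) = -150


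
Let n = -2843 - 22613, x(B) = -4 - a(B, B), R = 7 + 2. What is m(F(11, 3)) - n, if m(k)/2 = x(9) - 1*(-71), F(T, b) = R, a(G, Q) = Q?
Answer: 25572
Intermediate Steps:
R = 9
F(T, b) = 9
x(B) = -4 - B
m(k) = 116 (m(k) = 2*((-4 - 1*9) - 1*(-71)) = 2*((-4 - 9) + 71) = 2*(-13 + 71) = 2*58 = 116)
n = -25456
m(F(11, 3)) - n = 116 - 1*(-25456) = 116 + 25456 = 25572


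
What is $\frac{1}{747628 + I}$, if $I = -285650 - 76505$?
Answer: $\frac{1}{385473} \approx 2.5942 \cdot 10^{-6}$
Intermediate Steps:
$I = -362155$ ($I = -285650 - 76505 = -362155$)
$\frac{1}{747628 + I} = \frac{1}{747628 - 362155} = \frac{1}{385473}$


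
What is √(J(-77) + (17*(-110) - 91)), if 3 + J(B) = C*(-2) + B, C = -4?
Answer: I*√2033 ≈ 45.089*I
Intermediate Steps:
J(B) = 5 + B (J(B) = -3 + (-4*(-2) + B) = -3 + (8 + B) = 5 + B)
√(J(-77) + (17*(-110) - 91)) = √((5 - 77) + (17*(-110) - 91)) = √(-72 + (-1870 - 91)) = √(-72 - 1961) = √(-2033) = I*√2033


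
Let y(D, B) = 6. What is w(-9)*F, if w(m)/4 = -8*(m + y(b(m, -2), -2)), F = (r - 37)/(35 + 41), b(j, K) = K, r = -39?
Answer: -96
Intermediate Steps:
F = -1 (F = (-39 - 37)/(35 + 41) = -76/76 = -76*1/76 = -1)
w(m) = -192 - 32*m (w(m) = 4*(-8*(m + 6)) = 4*(-8*(6 + m)) = 4*(-48 - 8*m) = -192 - 32*m)
w(-9)*F = (-192 - 32*(-9))*(-1) = (-192 + 288)*(-1) = 96*(-1) = -96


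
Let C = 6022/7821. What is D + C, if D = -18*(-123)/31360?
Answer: 103082807/122633280 ≈ 0.84058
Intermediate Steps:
C = 6022/7821 (C = 6022*(1/7821) = 6022/7821 ≈ 0.76998)
D = 1107/15680 (D = 2214*(1/31360) = 1107/15680 ≈ 0.070599)
D + C = 1107/15680 + 6022/7821 = 103082807/122633280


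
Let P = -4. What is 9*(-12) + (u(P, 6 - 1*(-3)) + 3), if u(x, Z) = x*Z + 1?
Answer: -140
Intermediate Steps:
u(x, Z) = 1 + Z*x (u(x, Z) = Z*x + 1 = 1 + Z*x)
9*(-12) + (u(P, 6 - 1*(-3)) + 3) = 9*(-12) + ((1 + (6 - 1*(-3))*(-4)) + 3) = -108 + ((1 + (6 + 3)*(-4)) + 3) = -108 + ((1 + 9*(-4)) + 3) = -108 + ((1 - 36) + 3) = -108 + (-35 + 3) = -108 - 32 = -140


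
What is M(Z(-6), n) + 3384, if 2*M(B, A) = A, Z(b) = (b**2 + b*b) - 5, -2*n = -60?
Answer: 3399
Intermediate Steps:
n = 30 (n = -1/2*(-60) = 30)
Z(b) = -5 + 2*b**2 (Z(b) = (b**2 + b**2) - 5 = 2*b**2 - 5 = -5 + 2*b**2)
M(B, A) = A/2
M(Z(-6), n) + 3384 = (1/2)*30 + 3384 = 15 + 3384 = 3399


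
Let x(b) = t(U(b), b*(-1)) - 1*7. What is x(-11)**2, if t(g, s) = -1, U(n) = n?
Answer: 64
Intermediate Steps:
x(b) = -8 (x(b) = -1 - 1*7 = -1 - 7 = -8)
x(-11)**2 = (-8)**2 = 64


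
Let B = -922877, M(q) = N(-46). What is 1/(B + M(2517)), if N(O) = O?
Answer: -1/922923 ≈ -1.0835e-6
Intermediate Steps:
M(q) = -46
1/(B + M(2517)) = 1/(-922877 - 46) = 1/(-922923) = -1/922923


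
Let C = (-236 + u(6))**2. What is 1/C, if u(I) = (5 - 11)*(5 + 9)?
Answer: 1/102400 ≈ 9.7656e-6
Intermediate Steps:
u(I) = -84 (u(I) = -6*14 = -84)
C = 102400 (C = (-236 - 84)**2 = (-320)**2 = 102400)
1/C = 1/102400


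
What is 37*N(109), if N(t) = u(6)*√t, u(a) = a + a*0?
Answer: 222*√109 ≈ 2317.8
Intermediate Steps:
u(a) = a (u(a) = a + 0 = a)
N(t) = 6*√t
37*N(109) = 37*(6*√109) = 222*√109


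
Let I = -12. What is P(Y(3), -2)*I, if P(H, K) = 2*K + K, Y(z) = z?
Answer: 72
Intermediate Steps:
P(H, K) = 3*K
P(Y(3), -2)*I = (3*(-2))*(-12) = -6*(-12) = 72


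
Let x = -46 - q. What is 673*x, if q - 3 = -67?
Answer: 12114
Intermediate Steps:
q = -64 (q = 3 - 67 = -64)
x = 18 (x = -46 - 1*(-64) = -46 + 64 = 18)
673*x = 673*18 = 12114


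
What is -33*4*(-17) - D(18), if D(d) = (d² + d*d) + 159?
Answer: 1437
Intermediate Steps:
D(d) = 159 + 2*d² (D(d) = (d² + d²) + 159 = 2*d² + 159 = 159 + 2*d²)
-33*4*(-17) - D(18) = -33*4*(-17) - (159 + 2*18²) = -132*(-17) - (159 + 2*324) = 2244 - (159 + 648) = 2244 - 1*807 = 2244 - 807 = 1437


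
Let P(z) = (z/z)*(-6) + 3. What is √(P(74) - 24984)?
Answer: I*√24987 ≈ 158.07*I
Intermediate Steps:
P(z) = -3 (P(z) = 1*(-6) + 3 = -6 + 3 = -3)
√(P(74) - 24984) = √(-3 - 24984) = √(-24987) = I*√24987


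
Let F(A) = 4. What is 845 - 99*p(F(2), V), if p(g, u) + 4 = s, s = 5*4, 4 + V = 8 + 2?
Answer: -739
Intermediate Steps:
V = 6 (V = -4 + (8 + 2) = -4 + 10 = 6)
s = 20
p(g, u) = 16 (p(g, u) = -4 + 20 = 16)
845 - 99*p(F(2), V) = 845 - 99*16 = 845 - 1584 = -739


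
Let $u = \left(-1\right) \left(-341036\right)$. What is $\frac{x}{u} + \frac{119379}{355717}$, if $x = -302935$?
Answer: $- \frac{67046592751}{121312302812} \approx -0.55268$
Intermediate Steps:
$u = 341036$
$\frac{x}{u} + \frac{119379}{355717} = - \frac{302935}{341036} + \frac{119379}{355717} = - \frac{67046592751}{121312302812}$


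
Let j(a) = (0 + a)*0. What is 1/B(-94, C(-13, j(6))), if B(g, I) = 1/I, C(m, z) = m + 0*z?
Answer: -13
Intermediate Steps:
j(a) = 0 (j(a) = a*0 = 0)
C(m, z) = m (C(m, z) = m + 0 = m)
1/B(-94, C(-13, j(6))) = 1/(1/(-13)) = 1/(-1/13) = -13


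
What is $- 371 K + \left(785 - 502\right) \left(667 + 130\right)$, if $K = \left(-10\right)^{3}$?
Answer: $596551$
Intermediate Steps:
$K = -1000$
$- 371 K + \left(785 - 502\right) \left(667 + 130\right) = \left(-371\right) \left(-1000\right) + \left(785 - 502\right) \left(667 + 130\right) = 371000 + 283 \cdot 797 = 371000 + 225551 = 596551$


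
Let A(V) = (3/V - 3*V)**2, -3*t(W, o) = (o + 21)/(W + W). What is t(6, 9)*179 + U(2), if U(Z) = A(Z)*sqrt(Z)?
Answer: -895/6 + 81*sqrt(2)/4 ≈ -120.53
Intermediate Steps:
t(W, o) = -(21 + o)/(6*W) (t(W, o) = -(o + 21)/(3*(W + W)) = -(21 + o)/(3*(2*W)) = -(21 + o)*1/(2*W)/3 = -(21 + o)/(6*W))
A(V) = (-3*V + 3/V)**2
U(Z) = 9*(-1 + Z**2)**2/Z**(3/2) (U(Z) = (9*(-1 + Z**2)**2/Z**2)*sqrt(Z) = 9*(-1 + Z**2)**2/Z**(3/2))
t(6, 9)*179 + U(2) = ((1/6)*(-21 - 1*9)/6)*179 + 9*(-1 + 2**2)**2/2**(3/2) = ((1/6)*(1/6)*(-21 - 9))*179 + 9*(sqrt(2)/4)*(-1 + 4)**2 = ((1/6)*(1/6)*(-30))*179 + 9*(sqrt(2)/4)*3**2 = -5/6*179 + 9*(sqrt(2)/4)*9 = -895/6 + 81*sqrt(2)/4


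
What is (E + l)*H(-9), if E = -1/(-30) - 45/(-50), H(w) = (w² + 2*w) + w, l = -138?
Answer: -37008/5 ≈ -7401.6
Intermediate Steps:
H(w) = w² + 3*w
E = 14/15 (E = -1*(-1/30) - 45*(-1/50) = 1/30 + 9/10 = 14/15 ≈ 0.93333)
(E + l)*H(-9) = (14/15 - 138)*(-9*(3 - 9)) = -(-6168)*(-6)/5 = -2056/15*54 = -37008/5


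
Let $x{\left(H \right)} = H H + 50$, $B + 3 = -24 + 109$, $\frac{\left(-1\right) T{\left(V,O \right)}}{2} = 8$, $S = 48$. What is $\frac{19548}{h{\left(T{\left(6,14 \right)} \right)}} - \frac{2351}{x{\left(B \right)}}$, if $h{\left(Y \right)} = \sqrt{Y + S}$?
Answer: $- \frac{2351}{6774} + \frac{4887 \sqrt{2}}{2} \approx 3455.3$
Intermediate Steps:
$T{\left(V,O \right)} = -16$ ($T{\left(V,O \right)} = \left(-2\right) 8 = -16$)
$h{\left(Y \right)} = \sqrt{48 + Y}$ ($h{\left(Y \right)} = \sqrt{Y + 48} = \sqrt{48 + Y}$)
$B = 82$ ($B = -3 + \left(-24 + 109\right) = -3 + 85 = 82$)
$x{\left(H \right)} = 50 + H^{2}$ ($x{\left(H \right)} = H^{2} + 50 = 50 + H^{2}$)
$\frac{19548}{h{\left(T{\left(6,14 \right)} \right)}} - \frac{2351}{x{\left(B \right)}} = \frac{19548}{\sqrt{48 - 16}} - \frac{2351}{50 + 82^{2}} = \frac{19548}{\sqrt{32}} - \frac{2351}{50 + 6724} = \frac{19548}{4 \sqrt{2}} - \frac{2351}{6774} = 19548 \frac{\sqrt{2}}{8} - \frac{2351}{6774} = \frac{4887 \sqrt{2}}{2} - \frac{2351}{6774} = - \frac{2351}{6774} + \frac{4887 \sqrt{2}}{2}$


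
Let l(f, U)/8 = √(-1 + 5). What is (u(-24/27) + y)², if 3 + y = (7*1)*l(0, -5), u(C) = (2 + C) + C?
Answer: 966289/81 ≈ 11930.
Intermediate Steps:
l(f, U) = 16 (l(f, U) = 8*√(-1 + 5) = 8*√4 = 8*2 = 16)
u(C) = 2 + 2*C
y = 109 (y = -3 + (7*1)*16 = -3 + 7*16 = -3 + 112 = 109)
(u(-24/27) + y)² = ((2 + 2*(-24/27)) + 109)² = ((2 + 2*(-24*1/27)) + 109)² = ((2 + 2*(-8/9)) + 109)² = ((2 - 16/9) + 109)² = (2/9 + 109)² = (983/9)² = 966289/81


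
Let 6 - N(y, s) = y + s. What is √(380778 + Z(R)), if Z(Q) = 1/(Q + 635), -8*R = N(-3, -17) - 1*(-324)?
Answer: √2129777038510/2365 ≈ 617.07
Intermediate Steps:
N(y, s) = 6 - s - y (N(y, s) = 6 - (y + s) = 6 - (s + y) = 6 + (-s - y) = 6 - s - y)
R = -175/4 (R = -((6 - 1*(-17) - 1*(-3)) - 1*(-324))/8 = -((6 + 17 + 3) + 324)/8 = -(26 + 324)/8 = -⅛*350 = -175/4 ≈ -43.750)
Z(Q) = 1/(635 + Q)
√(380778 + Z(R)) = √(380778 + 1/(635 - 175/4)) = √(380778 + 1/(2365/4)) = √(380778 + 4/2365) = √(900539974/2365) = √2129777038510/2365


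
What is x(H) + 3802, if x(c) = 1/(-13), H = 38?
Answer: 49425/13 ≈ 3801.9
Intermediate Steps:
x(c) = -1/13
x(H) + 3802 = -1/13 + 3802 = 49425/13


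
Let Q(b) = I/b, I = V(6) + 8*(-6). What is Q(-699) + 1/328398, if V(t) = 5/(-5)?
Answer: 5364067/76516734 ≈ 0.070103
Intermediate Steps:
V(t) = -1 (V(t) = 5*(-1/5) = -1)
I = -49 (I = -1 + 8*(-6) = -1 - 48 = -49)
Q(b) = -49/b
Q(-699) + 1/328398 = -49/(-699) + 1/328398 = -49*(-1/699) + 1/328398 = 49/699 + 1/328398 = 5364067/76516734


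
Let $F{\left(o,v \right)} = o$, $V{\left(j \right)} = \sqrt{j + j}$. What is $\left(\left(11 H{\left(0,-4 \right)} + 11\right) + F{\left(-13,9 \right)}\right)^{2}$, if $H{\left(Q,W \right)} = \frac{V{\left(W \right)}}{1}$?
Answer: $-964 - 88 i \sqrt{2} \approx -964.0 - 124.45 i$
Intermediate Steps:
$V{\left(j \right)} = \sqrt{2} \sqrt{j}$ ($V{\left(j \right)} = \sqrt{2 j} = \sqrt{2} \sqrt{j}$)
$H{\left(Q,W \right)} = \sqrt{2} \sqrt{W}$ ($H{\left(Q,W \right)} = \frac{\sqrt{2} \sqrt{W}}{1} = \sqrt{2} \sqrt{W} 1 = \sqrt{2} \sqrt{W}$)
$\left(\left(11 H{\left(0,-4 \right)} + 11\right) + F{\left(-13,9 \right)}\right)^{2} = \left(\left(11 \sqrt{2} \sqrt{-4} + 11\right) - 13\right)^{2} = \left(\left(11 \sqrt{2} \cdot 2 i + 11\right) - 13\right)^{2} = \left(\left(11 \cdot 2 i \sqrt{2} + 11\right) - 13\right)^{2} = \left(\left(22 i \sqrt{2} + 11\right) - 13\right)^{2} = \left(\left(11 + 22 i \sqrt{2}\right) - 13\right)^{2} = \left(-2 + 22 i \sqrt{2}\right)^{2}$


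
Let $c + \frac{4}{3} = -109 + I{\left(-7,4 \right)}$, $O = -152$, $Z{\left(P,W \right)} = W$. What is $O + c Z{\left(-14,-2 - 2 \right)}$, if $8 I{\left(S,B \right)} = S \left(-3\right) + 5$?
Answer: $\frac{829}{3} \approx 276.33$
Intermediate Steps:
$I{\left(S,B \right)} = \frac{5}{8} - \frac{3 S}{8}$ ($I{\left(S,B \right)} = \frac{S \left(-3\right) + 5}{8} = \frac{- 3 S + 5}{8} = \frac{5 - 3 S}{8} = \frac{5}{8} - \frac{3 S}{8}$)
$c = - \frac{1285}{12}$ ($c = - \frac{4}{3} + \left(-109 + \left(\frac{5}{8} - - \frac{21}{8}\right)\right) = - \frac{4}{3} + \left(-109 + \left(\frac{5}{8} + \frac{21}{8}\right)\right) = - \frac{4}{3} + \left(-109 + \frac{13}{4}\right) = - \frac{4}{3} - \frac{423}{4} = - \frac{1285}{12} \approx -107.08$)
$O + c Z{\left(-14,-2 - 2 \right)} = -152 - \frac{1285 \left(-2 - 2\right)}{12} = -152 - - \frac{1285}{3} = -152 + \frac{1285}{3} = \frac{829}{3}$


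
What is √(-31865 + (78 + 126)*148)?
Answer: I*√1673 ≈ 40.902*I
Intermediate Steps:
√(-31865 + (78 + 126)*148) = √(-31865 + 204*148) = √(-31865 + 30192) = √(-1673) = I*√1673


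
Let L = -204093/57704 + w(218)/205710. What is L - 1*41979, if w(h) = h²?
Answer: -249171069419747/5935144920 ≈ -41982.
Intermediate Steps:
L = -19620823067/5935144920 (L = -204093/57704 + 218²/205710 = -204093*1/57704 + 47524*(1/205710) = -204093/57704 + 23762/102855 = -19620823067/5935144920 ≈ -3.3059)
L - 1*41979 = -19620823067/5935144920 - 1*41979 = -19620823067/5935144920 - 41979 = -249171069419747/5935144920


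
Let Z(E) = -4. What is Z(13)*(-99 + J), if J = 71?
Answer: 112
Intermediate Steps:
Z(13)*(-99 + J) = -4*(-99 + 71) = -4*(-28) = 112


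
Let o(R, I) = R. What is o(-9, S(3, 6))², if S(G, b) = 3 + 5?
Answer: 81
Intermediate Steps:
S(G, b) = 8
o(-9, S(3, 6))² = (-9)² = 81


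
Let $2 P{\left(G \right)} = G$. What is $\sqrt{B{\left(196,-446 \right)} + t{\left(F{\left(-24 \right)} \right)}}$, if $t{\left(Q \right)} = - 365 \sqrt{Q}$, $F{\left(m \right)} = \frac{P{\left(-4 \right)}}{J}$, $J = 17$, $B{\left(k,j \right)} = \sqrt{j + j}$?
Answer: $\frac{\sqrt{17} \sqrt{i \left(- 365 \sqrt{34} + 34 \sqrt{223}\right)}}{17} \approx 6.9039 - 6.9039 i$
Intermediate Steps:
$P{\left(G \right)} = \frac{G}{2}$
$B{\left(k,j \right)} = \sqrt{2} \sqrt{j}$ ($B{\left(k,j \right)} = \sqrt{2 j} = \sqrt{2} \sqrt{j}$)
$F{\left(m \right)} = - \frac{2}{17}$ ($F{\left(m \right)} = \frac{\frac{1}{2} \left(-4\right)}{17} = \left(-2\right) \frac{1}{17} = - \frac{2}{17}$)
$\sqrt{B{\left(196,-446 \right)} + t{\left(F{\left(-24 \right)} \right)}} = \sqrt{\sqrt{2} \sqrt{-446} - 365 \sqrt{- \frac{2}{17}}} = \sqrt{\sqrt{2} i \sqrt{446} - 365 \frac{i \sqrt{34}}{17}} = \sqrt{2 i \sqrt{223} - \frac{365 i \sqrt{34}}{17}}$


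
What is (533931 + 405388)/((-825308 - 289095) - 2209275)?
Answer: -939319/3323678 ≈ -0.28261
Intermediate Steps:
(533931 + 405388)/((-825308 - 289095) - 2209275) = 939319/(-1114403 - 2209275) = 939319/(-3323678) = 939319*(-1/3323678) = -939319/3323678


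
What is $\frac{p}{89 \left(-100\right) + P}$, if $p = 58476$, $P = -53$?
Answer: $- \frac{58476}{8953} \approx -6.5314$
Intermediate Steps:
$\frac{p}{89 \left(-100\right) + P} = \frac{58476}{89 \left(-100\right) - 53} = \frac{58476}{-8900 - 53} = \frac{58476}{-8953} = 58476 \left(- \frac{1}{8953}\right) = - \frac{58476}{8953}$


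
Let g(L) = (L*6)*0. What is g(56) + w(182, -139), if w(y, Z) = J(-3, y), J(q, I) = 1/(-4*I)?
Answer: -1/728 ≈ -0.0013736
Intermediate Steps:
J(q, I) = -1/(4*I)
w(y, Z) = -1/(4*y)
g(L) = 0 (g(L) = (6*L)*0 = 0)
g(56) + w(182, -139) = 0 - ¼/182 = 0 - ¼*1/182 = 0 - 1/728 = -1/728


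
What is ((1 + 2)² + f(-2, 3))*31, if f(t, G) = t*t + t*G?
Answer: 217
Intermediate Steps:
f(t, G) = t² + G*t
((1 + 2)² + f(-2, 3))*31 = ((1 + 2)² - 2*(3 - 2))*31 = (3² - 2*1)*31 = (9 - 2)*31 = 7*31 = 217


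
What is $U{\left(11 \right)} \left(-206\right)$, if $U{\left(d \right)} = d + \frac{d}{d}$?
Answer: $-2472$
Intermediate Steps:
$U{\left(d \right)} = 1 + d$ ($U{\left(d \right)} = d + 1 = 1 + d$)
$U{\left(11 \right)} \left(-206\right) = \left(1 + 11\right) \left(-206\right) = 12 \left(-206\right) = -2472$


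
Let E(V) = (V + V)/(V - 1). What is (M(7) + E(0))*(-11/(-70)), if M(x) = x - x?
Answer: 0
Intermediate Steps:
E(V) = 2*V/(-1 + V) (E(V) = (2*V)/(-1 + V) = 2*V/(-1 + V))
M(x) = 0
(M(7) + E(0))*(-11/(-70)) = (0 + 2*0/(-1 + 0))*(-11/(-70)) = (0 + 2*0/(-1))*(-11*(-1/70)) = (0 + 2*0*(-1))*(11/70) = (0 + 0)*(11/70) = 0*(11/70) = 0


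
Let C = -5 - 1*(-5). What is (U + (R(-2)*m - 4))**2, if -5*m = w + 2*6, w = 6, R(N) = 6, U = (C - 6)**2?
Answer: 2704/25 ≈ 108.16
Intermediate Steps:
C = 0 (C = -5 + 5 = 0)
U = 36 (U = (0 - 6)**2 = (-6)**2 = 36)
m = -18/5 (m = -(6 + 2*6)/5 = -(6 + 12)/5 = -1/5*18 = -18/5 ≈ -3.6000)
(U + (R(-2)*m - 4))**2 = (36 + (6*(-18/5) - 4))**2 = (36 + (-108/5 - 4))**2 = (36 - 128/5)**2 = (52/5)**2 = 2704/25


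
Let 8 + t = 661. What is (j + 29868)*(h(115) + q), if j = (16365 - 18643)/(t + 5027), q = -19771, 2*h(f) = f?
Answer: -3344355098887/5680 ≈ -5.8879e+8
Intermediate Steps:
t = 653 (t = -8 + 661 = 653)
h(f) = f/2
j = -1139/2840 (j = (16365 - 18643)/(653 + 5027) = -2278/5680 = -2278*1/5680 = -1139/2840 ≈ -0.40106)
(j + 29868)*(h(115) + q) = (-1139/2840 + 29868)*((½)*115 - 19771) = 84823981*(115/2 - 19771)/2840 = (84823981/2840)*(-39427/2) = -3344355098887/5680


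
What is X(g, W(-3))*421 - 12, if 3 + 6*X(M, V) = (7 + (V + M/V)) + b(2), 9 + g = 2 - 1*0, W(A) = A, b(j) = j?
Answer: 3260/9 ≈ 362.22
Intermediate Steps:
g = -7 (g = -9 + (2 - 1*0) = -9 + (2 + 0) = -9 + 2 = -7)
X(M, V) = 1 + V/6 + M/(6*V) (X(M, V) = -½ + ((7 + (V + M/V)) + 2)/6 = -½ + ((7 + V + M/V) + 2)/6 = -½ + (9 + V + M/V)/6 = -½ + (3/2 + V/6 + M/(6*V)) = 1 + V/6 + M/(6*V))
X(g, W(-3))*421 - 12 = ((⅙)*(-7 - 3*(6 - 3))/(-3))*421 - 12 = ((⅙)*(-⅓)*(-7 - 3*3))*421 - 12 = ((⅙)*(-⅓)*(-7 - 9))*421 - 12 = ((⅙)*(-⅓)*(-16))*421 - 12 = (8/9)*421 - 12 = 3368/9 - 12 = 3260/9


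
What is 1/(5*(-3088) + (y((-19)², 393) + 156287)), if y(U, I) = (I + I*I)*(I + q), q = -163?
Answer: 1/35754507 ≈ 2.7968e-8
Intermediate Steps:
y(U, I) = (-163 + I)*(I + I²) (y(U, I) = (I + I*I)*(I - 163) = (I + I²)*(-163 + I) = (-163 + I)*(I + I²))
1/(5*(-3088) + (y((-19)², 393) + 156287)) = 1/(5*(-3088) + (393*(-163 + 393² - 162*393) + 156287)) = 1/(-15440 + (393*(-163 + 154449 - 63666) + 156287)) = 1/(-15440 + (393*90620 + 156287)) = 1/(-15440 + (35613660 + 156287)) = 1/(-15440 + 35769947) = 1/35754507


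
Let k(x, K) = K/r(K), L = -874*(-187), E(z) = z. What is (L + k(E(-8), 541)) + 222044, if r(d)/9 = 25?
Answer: 86733991/225 ≈ 3.8548e+5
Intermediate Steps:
L = 163438
r(d) = 225 (r(d) = 9*25 = 225)
k(x, K) = K/225
(L + k(E(-8), 541)) + 222044 = (163438 + (1/225)*541) + 222044 = (163438 + 541/225) + 222044 = 36774091/225 + 222044 = 86733991/225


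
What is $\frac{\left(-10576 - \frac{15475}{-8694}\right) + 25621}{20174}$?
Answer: $\frac{130816705}{175392756} \approx 0.74585$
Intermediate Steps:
$\frac{\left(-10576 - \frac{15475}{-8694}\right) + 25621}{20174} = \left(\left(-10576 - - \frac{15475}{8694}\right) + 25621\right) \frac{1}{20174} = \left(\left(-10576 + \frac{15475}{8694}\right) + 25621\right) \frac{1}{20174} = \left(- \frac{91932269}{8694} + 25621\right) \frac{1}{20174} = \frac{130816705}{8694} \cdot \frac{1}{20174} = \frac{130816705}{175392756}$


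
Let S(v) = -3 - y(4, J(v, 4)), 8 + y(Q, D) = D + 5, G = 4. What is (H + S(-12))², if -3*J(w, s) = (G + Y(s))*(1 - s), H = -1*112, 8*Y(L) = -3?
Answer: 855625/64 ≈ 13369.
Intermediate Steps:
Y(L) = -3/8 (Y(L) = (⅛)*(-3) = -3/8)
H = -112
J(w, s) = -29/24 + 29*s/24 (J(w, s) = -(4 - 3/8)*(1 - s)/3 = -29*(1 - s)/24 = -(29/8 - 29*s/8)/3 = -29/24 + 29*s/24)
y(Q, D) = -3 + D (y(Q, D) = -8 + (D + 5) = -8 + (5 + D) = -3 + D)
S(v) = -29/8 (S(v) = -3 - (-3 + (-29/24 + (29/24)*4)) = -3 - (-3 + (-29/24 + 29/6)) = -3 - (-3 + 29/8) = -3 - 1*5/8 = -3 - 5/8 = -29/8)
(H + S(-12))² = (-112 - 29/8)² = (-925/8)² = 855625/64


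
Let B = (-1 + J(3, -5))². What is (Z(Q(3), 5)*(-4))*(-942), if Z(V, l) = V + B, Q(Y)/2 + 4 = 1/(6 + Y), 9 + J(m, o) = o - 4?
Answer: 3992824/3 ≈ 1.3309e+6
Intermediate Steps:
J(m, o) = -13 + o (J(m, o) = -9 + (o - 4) = -9 + (-4 + o) = -13 + o)
B = 361 (B = (-1 + (-13 - 5))² = (-1 - 18)² = (-19)² = 361)
Q(Y) = -8 + 2/(6 + Y)
Z(V, l) = 361 + V (Z(V, l) = V + 361 = 361 + V)
(Z(Q(3), 5)*(-4))*(-942) = ((361 + 2*(-23 - 4*3)/(6 + 3))*(-4))*(-942) = ((361 + 2*(-23 - 12)/9)*(-4))*(-942) = ((361 + 2*(⅑)*(-35))*(-4))*(-942) = ((361 - 70/9)*(-4))*(-942) = ((3179/9)*(-4))*(-942) = -12716/9*(-942) = 3992824/3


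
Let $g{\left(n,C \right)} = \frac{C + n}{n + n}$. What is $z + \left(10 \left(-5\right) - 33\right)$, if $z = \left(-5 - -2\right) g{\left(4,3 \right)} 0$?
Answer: $-83$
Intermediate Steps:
$g{\left(n,C \right)} = \frac{C + n}{2 n}$
$z = 0$ ($z = \left(-5 - -2\right) \frac{3 + 4}{2 \cdot 4} \cdot 0 = \left(-5 + 2\right) \frac{1}{2} \cdot \frac{1}{4} \cdot 7 \cdot 0 = \left(-3\right) \frac{7}{8} \cdot 0 = \left(- \frac{21}{8}\right) 0 = 0$)
$z + \left(10 \left(-5\right) - 33\right) = 0 + \left(10 \left(-5\right) - 33\right) = 0 - 83 = -83$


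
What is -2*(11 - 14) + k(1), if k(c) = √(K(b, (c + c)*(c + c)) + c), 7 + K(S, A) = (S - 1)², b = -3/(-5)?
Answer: 6 + I*√146/5 ≈ 6.0 + 2.4166*I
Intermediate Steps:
b = ⅗ (b = -3*(-⅕) = ⅗ ≈ 0.60000)
K(S, A) = -7 + (-1 + S)² (K(S, A) = -7 + (S - 1)² = -7 + (-1 + S)²)
k(c) = √(-171/25 + c) (k(c) = √((-7 + (-1 + ⅗)²) + c) = √((-7 + (-⅖)²) + c) = √((-7 + 4/25) + c) = √(-171/25 + c))
-2*(11 - 14) + k(1) = -2*(11 - 14) + √(-171 + 25*1)/5 = -2*(-3) + √(-171 + 25)/5 = 6 + √(-146)/5 = 6 + (I*√146)/5 = 6 + I*√146/5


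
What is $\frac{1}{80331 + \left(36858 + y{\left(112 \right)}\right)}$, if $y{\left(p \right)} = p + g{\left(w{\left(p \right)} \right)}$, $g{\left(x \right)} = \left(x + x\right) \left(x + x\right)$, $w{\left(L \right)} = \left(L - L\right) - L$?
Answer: $\frac{1}{167477} \approx 5.971 \cdot 10^{-6}$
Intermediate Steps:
$w{\left(L \right)} = - L$ ($w{\left(L \right)} = 0 - L = - L$)
$g{\left(x \right)} = 4 x^{2}$ ($g{\left(x \right)} = 2 x 2 x = 4 x^{2}$)
$y{\left(p \right)} = p + 4 p^{2}$ ($y{\left(p \right)} = p + 4 \left(- p\right)^{2} = p + 4 p^{2}$)
$\frac{1}{80331 + \left(36858 + y{\left(112 \right)}\right)} = \frac{1}{80331 + \left(36858 + 112 \left(1 + 4 \cdot 112\right)\right)} = \frac{1}{80331 + \left(36858 + 112 \left(1 + 448\right)\right)} = \frac{1}{80331 + \left(36858 + 112 \cdot 449\right)} = \frac{1}{80331 + \left(36858 + 50288\right)} = \frac{1}{80331 + 87146} = \frac{1}{167477}$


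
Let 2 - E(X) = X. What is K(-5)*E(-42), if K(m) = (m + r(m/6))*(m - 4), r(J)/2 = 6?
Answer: -2772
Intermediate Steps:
r(J) = 12 (r(J) = 2*6 = 12)
E(X) = 2 - X
K(m) = (-4 + m)*(12 + m) (K(m) = (m + 12)*(m - 4) = (12 + m)*(-4 + m) = (-4 + m)*(12 + m))
K(-5)*E(-42) = (-48 + (-5)² + 8*(-5))*(2 - 1*(-42)) = (-48 + 25 - 40)*(2 + 42) = -63*44 = -2772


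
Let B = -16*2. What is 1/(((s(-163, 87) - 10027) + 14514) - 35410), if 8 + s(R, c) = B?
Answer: -1/30963 ≈ -3.2297e-5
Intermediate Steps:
B = -32
s(R, c) = -40 (s(R, c) = -8 - 32 = -40)
1/(((s(-163, 87) - 10027) + 14514) - 35410) = 1/(((-40 - 10027) + 14514) - 35410) = 1/((-10067 + 14514) - 35410) = 1/(4447 - 35410) = 1/(-30963) = -1/30963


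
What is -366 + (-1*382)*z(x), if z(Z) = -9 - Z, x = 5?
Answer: 4982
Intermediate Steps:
-366 + (-1*382)*z(x) = -366 + (-1*382)*(-9 - 1*5) = -366 - 382*(-9 - 5) = -366 - 382*(-14) = -366 + 5348 = 4982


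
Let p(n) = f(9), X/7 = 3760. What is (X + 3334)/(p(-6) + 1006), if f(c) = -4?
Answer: 14827/501 ≈ 29.595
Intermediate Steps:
X = 26320 (X = 7*3760 = 26320)
p(n) = -4
(X + 3334)/(p(-6) + 1006) = (26320 + 3334)/(-4 + 1006) = 29654/1002 = 29654*(1/1002) = 14827/501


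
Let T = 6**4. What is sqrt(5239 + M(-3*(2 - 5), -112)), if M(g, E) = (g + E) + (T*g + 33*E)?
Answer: 12*sqrt(91) ≈ 114.47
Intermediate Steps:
T = 1296
M(g, E) = 34*E + 1297*g (M(g, E) = (g + E) + (1296*g + 33*E) = (E + g) + (33*E + 1296*g) = 34*E + 1297*g)
sqrt(5239 + M(-3*(2 - 5), -112)) = sqrt(5239 + (34*(-112) + 1297*(-3*(2 - 5)))) = sqrt(5239 + (-3808 + 1297*(-3*(-3)))) = sqrt(5239 + (-3808 + 1297*9)) = sqrt(5239 + (-3808 + 11673)) = sqrt(5239 + 7865) = sqrt(13104) = 12*sqrt(91)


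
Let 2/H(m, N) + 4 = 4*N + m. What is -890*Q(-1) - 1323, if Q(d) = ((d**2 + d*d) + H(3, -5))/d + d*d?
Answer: -10873/21 ≈ -517.76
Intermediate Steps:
H(m, N) = 2/(-4 + m + 4*N) (H(m, N) = 2/(-4 + (4*N + m)) = 2/(-4 + (m + 4*N)) = 2/(-4 + m + 4*N))
Q(d) = d**2 + (-2/21 + 2*d**2)/d (Q(d) = ((d**2 + d*d) + 2/(-4 + 3 + 4*(-5)))/d + d*d = ((d**2 + d**2) + 2/(-4 + 3 - 20))/d + d**2 = (2*d**2 + 2/(-21))/d + d**2 = (2*d**2 + 2*(-1/21))/d + d**2 = (2*d**2 - 2/21)/d + d**2 = (-2/21 + 2*d**2)/d + d**2 = d**2 + (-2/21 + 2*d**2)/d)
-890*Q(-1) - 1323 = -890*((-1)**2 + 2*(-1) - 2/21/(-1)) - 1323 = -890*(1 - 2 - 2/21*(-1)) - 1323 = -890*(1 - 2 + 2/21) - 1323 = -890*(-19/21) - 1323 = 16910/21 - 1323 = -10873/21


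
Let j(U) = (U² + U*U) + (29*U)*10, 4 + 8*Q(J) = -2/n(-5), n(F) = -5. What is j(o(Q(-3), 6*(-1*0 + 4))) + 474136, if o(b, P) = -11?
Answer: 471188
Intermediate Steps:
Q(J) = -9/20 (Q(J) = -½ + (-2/(-5))/8 = -½ + (-2*(-⅕))/8 = -½ + (⅛)*(⅖) = -½ + 1/20 = -9/20)
j(U) = 2*U² + 290*U (j(U) = (U² + U²) + 290*U = 2*U² + 290*U)
j(o(Q(-3), 6*(-1*0 + 4))) + 474136 = 2*(-11)*(145 - 11) + 474136 = 2*(-11)*134 + 474136 = -2948 + 474136 = 471188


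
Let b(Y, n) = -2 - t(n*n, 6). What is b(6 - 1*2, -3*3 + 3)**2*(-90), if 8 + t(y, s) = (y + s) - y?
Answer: 0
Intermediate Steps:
t(y, s) = -8 + s (t(y, s) = -8 + ((y + s) - y) = -8 + ((s + y) - y) = -8 + s)
b(Y, n) = 0 (b(Y, n) = -2 - (-8 + 6) = -2 - 1*(-2) = -2 + 2 = 0)
b(6 - 1*2, -3*3 + 3)**2*(-90) = 0**2*(-90) = 0*(-90) = 0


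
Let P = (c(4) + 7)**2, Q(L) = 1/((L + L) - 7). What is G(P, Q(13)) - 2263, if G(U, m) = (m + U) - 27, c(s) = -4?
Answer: -43338/19 ≈ -2280.9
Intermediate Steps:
Q(L) = 1/(-7 + 2*L) (Q(L) = 1/(2*L - 7) = 1/(-7 + 2*L))
P = 9 (P = (-4 + 7)**2 = 3**2 = 9)
G(U, m) = -27 + U + m (G(U, m) = (U + m) - 27 = -27 + U + m)
G(P, Q(13)) - 2263 = (-27 + 9 + 1/(-7 + 2*13)) - 2263 = (-27 + 9 + 1/(-7 + 26)) - 2263 = (-27 + 9 + 1/19) - 2263 = -341/19 - 2263 = -43338/19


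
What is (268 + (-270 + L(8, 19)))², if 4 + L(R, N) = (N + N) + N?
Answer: 2601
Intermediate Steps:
L(R, N) = -4 + 3*N (L(R, N) = -4 + ((N + N) + N) = -4 + (2*N + N) = -4 + 3*N)
(268 + (-270 + L(8, 19)))² = (268 + (-270 + (-4 + 3*19)))² = (268 + (-270 + (-4 + 57)))² = (268 + (-270 + 53))² = (268 - 217)² = 51² = 2601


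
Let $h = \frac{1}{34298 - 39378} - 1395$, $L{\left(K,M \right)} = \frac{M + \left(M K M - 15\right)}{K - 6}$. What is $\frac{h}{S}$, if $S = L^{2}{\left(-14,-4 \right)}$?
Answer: $- \frac{70866010}{7499223} \approx -9.4498$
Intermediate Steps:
$L{\left(K,M \right)} = \frac{-15 + M + K M^{2}}{-6 + K}$ ($L{\left(K,M \right)} = \frac{M + \left(K M M - 15\right)}{-6 + K} = \frac{M + \left(K M^{2} - 15\right)}{-6 + K} = \frac{M + \left(-15 + K M^{2}\right)}{-6 + K} = \frac{-15 + M + K M^{2}}{-6 + K}$)
$h = - \frac{7086601}{5080}$ ($h = \frac{1}{-5080} - 1395 = - \frac{1}{5080} - 1395 = - \frac{7086601}{5080} \approx -1395.0$)
$S = \frac{59049}{400}$ ($S = \left(\frac{-15 - 4 - 14 \left(-4\right)^{2}}{-6 - 14}\right)^{2} = \left(\frac{-15 - 4 - 224}{-20}\right)^{2} = \left(- \frac{-15 - 4 - 224}{20}\right)^{2} = \left(\left(- \frac{1}{20}\right) \left(-243\right)\right)^{2} = \left(\frac{243}{20}\right)^{2} = \frac{59049}{400} \approx 147.62$)
$\frac{h}{S} = - \frac{7086601}{5080 \cdot \frac{59049}{400}} = \left(- \frac{7086601}{5080}\right) \frac{400}{59049} = - \frac{70866010}{7499223}$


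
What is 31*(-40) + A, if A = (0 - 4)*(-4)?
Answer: -1224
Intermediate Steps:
A = 16 (A = -4*(-4) = 16)
31*(-40) + A = 31*(-40) + 16 = -1240 + 16 = -1224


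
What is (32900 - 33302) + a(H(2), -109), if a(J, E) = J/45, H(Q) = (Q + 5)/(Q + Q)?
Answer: -72353/180 ≈ -401.96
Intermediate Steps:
H(Q) = (5 + Q)/(2*Q) (H(Q) = (5 + Q)/((2*Q)) = (5 + Q)*(1/(2*Q)) = (5 + Q)/(2*Q))
a(J, E) = J/45 (a(J, E) = J*(1/45) = J/45)
(32900 - 33302) + a(H(2), -109) = (32900 - 33302) + ((½)*(5 + 2)/2)/45 = -402 + ((½)*(½)*7)/45 = -402 + (1/45)*(7/4) = -402 + 7/180 = -72353/180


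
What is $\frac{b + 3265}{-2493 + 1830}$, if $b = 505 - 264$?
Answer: $- \frac{3506}{663} \approx -5.2881$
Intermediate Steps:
$b = 241$
$\frac{b + 3265}{-2493 + 1830} = \frac{241 + 3265}{-2493 + 1830} = \frac{3506}{-663} = 3506 \left(- \frac{1}{663}\right) = - \frac{3506}{663}$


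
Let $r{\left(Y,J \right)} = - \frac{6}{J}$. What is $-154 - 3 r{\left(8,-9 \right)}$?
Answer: $-156$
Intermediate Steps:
$-154 - 3 r{\left(8,-9 \right)} = -154 - 3 \left(- \frac{6}{-9}\right) = -154 - 3 \left(\left(-6\right) \left(- \frac{1}{9}\right)\right) = -154 - 2 = -156$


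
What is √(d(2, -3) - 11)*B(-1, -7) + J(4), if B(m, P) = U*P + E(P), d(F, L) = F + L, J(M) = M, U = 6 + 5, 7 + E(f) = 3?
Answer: 4 - 162*I*√3 ≈ 4.0 - 280.59*I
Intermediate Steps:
E(f) = -4 (E(f) = -7 + 3 = -4)
U = 11
B(m, P) = -4 + 11*P (B(m, P) = 11*P - 4 = -4 + 11*P)
√(d(2, -3) - 11)*B(-1, -7) + J(4) = √((2 - 3) - 11)*(-4 + 11*(-7)) + 4 = √(-1 - 11)*(-4 - 77) + 4 = √(-12)*(-81) + 4 = (2*I*√3)*(-81) + 4 = -162*I*√3 + 4 = 4 - 162*I*√3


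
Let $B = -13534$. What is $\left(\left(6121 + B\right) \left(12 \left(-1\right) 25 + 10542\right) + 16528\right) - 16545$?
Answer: $-75923963$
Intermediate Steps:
$\left(\left(6121 + B\right) \left(12 \left(-1\right) 25 + 10542\right) + 16528\right) - 16545 = \left(\left(6121 - 13534\right) \left(12 \left(-1\right) 25 + 10542\right) + 16528\right) - 16545 = \left(- 7413 \left(\left(-12\right) 25 + 10542\right) + 16528\right) - 16545 = \left(- 7413 \left(-300 + 10542\right) + 16528\right) - 16545 = \left(\left(-7413\right) 10242 + 16528\right) - 16545 = \left(-75923946 + 16528\right) - 16545 = -75907418 - 16545 = -75923963$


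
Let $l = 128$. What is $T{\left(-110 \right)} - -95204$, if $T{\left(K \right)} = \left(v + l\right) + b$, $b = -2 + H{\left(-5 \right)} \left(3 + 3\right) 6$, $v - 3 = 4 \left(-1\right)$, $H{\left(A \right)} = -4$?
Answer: $95185$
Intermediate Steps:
$v = -1$ ($v = 3 + 4 \left(-1\right) = 3 - 4 = -1$)
$b = -146$ ($b = -2 - 4 \left(3 + 3\right) 6 = -2 - 4 \cdot 6 \cdot 6 = -2 - 144 = -146$)
$T{\left(K \right)} = -19$ ($T{\left(K \right)} = \left(-1 + 128\right) - 146 = 127 - 146 = -19$)
$T{\left(-110 \right)} - -95204 = -19 - -95204 = -19 + 95204 = 95185$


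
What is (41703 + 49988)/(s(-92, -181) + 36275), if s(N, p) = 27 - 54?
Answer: 91691/36248 ≈ 2.5295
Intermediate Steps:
s(N, p) = -27
(41703 + 49988)/(s(-92, -181) + 36275) = (41703 + 49988)/(-27 + 36275) = 91691/36248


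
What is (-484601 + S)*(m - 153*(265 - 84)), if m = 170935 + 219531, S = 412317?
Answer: -26222683532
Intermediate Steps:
m = 390466
(-484601 + S)*(m - 153*(265 - 84)) = (-484601 + 412317)*(390466 - 153*(265 - 84)) = -72284*(390466 - 153*181) = -72284*(390466 - 27693) = -72284*362773 = -26222683532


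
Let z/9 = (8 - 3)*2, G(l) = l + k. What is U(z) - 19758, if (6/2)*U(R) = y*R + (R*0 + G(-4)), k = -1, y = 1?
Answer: -59189/3 ≈ -19730.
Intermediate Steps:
G(l) = -1 + l (G(l) = l - 1 = -1 + l)
z = 90 (z = 9*((8 - 3)*2) = 9*(5*2) = 9*10 = 90)
U(R) = -5/3 + R/3 (U(R) = (1*R + (R*0 + (-1 - 4)))/3 = (R + (0 - 5))/3 = (R - 5)/3 = (-5 + R)/3 = -5/3 + R/3)
U(z) - 19758 = (-5/3 + (⅓)*90) - 19758 = (-5/3 + 30) - 19758 = 85/3 - 19758 = -59189/3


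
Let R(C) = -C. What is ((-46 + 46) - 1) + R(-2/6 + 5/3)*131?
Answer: -527/3 ≈ -175.67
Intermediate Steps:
((-46 + 46) - 1) + R(-2/6 + 5/3)*131 = ((-46 + 46) - 1) - (-2/6 + 5/3)*131 = (0 - 1) - (-2*1/6 + 5*(1/3))*131 = -1 - (-1/3 + 5/3)*131 = -1 - 1*4/3*131 = -1 - 4/3*131 = -1 - 524/3 = -527/3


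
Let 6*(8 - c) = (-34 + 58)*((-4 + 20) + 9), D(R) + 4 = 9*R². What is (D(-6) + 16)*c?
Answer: -30912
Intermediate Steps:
D(R) = -4 + 9*R²
c = -92 (c = 8 - (-34 + 58)*((-4 + 20) + 9)/6 = 8 - 4*(16 + 9) = 8 - 4*25 = 8 - ⅙*600 = 8 - 100 = -92)
(D(-6) + 16)*c = ((-4 + 9*(-6)²) + 16)*(-92) = ((-4 + 9*36) + 16)*(-92) = ((-4 + 324) + 16)*(-92) = (320 + 16)*(-92) = 336*(-92) = -30912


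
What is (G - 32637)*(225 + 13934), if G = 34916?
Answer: 32268361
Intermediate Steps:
(G - 32637)*(225 + 13934) = (34916 - 32637)*(225 + 13934) = 2279*14159 = 32268361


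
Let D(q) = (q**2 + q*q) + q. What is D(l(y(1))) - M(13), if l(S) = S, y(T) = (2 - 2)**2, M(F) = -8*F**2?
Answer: 1352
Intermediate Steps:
y(T) = 0 (y(T) = 0**2 = 0)
D(q) = q + 2*q**2 (D(q) = (q**2 + q**2) + q = 2*q**2 + q = q + 2*q**2)
D(l(y(1))) - M(13) = 0*(1 + 2*0) - (-8)*13**2 = 0*(1 + 0) - (-8)*169 = 0*1 - 1*(-1352) = 0 + 1352 = 1352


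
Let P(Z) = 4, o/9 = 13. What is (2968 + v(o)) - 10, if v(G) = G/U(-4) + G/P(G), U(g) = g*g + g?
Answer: 2997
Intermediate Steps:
o = 117 (o = 9*13 = 117)
U(g) = g + g**2 (U(g) = g**2 + g = g + g**2)
v(G) = G/3 (v(G) = G/((-4*(1 - 4))) + G/4 = G/((-4*(-3))) + G*(1/4) = G/12 + G/4 = G/3)
(2968 + v(o)) - 10 = (2968 + (1/3)*117) - 10 = (2968 + 39) - 10 = 3007 - 10 = 2997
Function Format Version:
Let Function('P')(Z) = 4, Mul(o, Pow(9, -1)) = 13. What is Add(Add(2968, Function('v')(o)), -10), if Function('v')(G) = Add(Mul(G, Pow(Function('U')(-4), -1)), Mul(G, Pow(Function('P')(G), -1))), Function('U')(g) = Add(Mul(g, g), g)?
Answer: 2997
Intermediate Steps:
o = 117 (o = Mul(9, 13) = 117)
Function('U')(g) = Add(g, Pow(g, 2)) (Function('U')(g) = Add(Pow(g, 2), g) = Add(g, Pow(g, 2)))
Function('v')(G) = Mul(Rational(1, 3), G) (Function('v')(G) = Add(Mul(G, Pow(Mul(-4, Add(1, -4)), -1)), Mul(G, Pow(4, -1))) = Add(Mul(G, Pow(Mul(-4, -3), -1)), Mul(G, Rational(1, 4))) = Add(Mul(G, Pow(12, -1)), Mul(Rational(1, 4), G)) = Add(Mul(G, Rational(1, 12)), Mul(Rational(1, 4), G)) = Add(Mul(Rational(1, 12), G), Mul(Rational(1, 4), G)) = Mul(Rational(1, 3), G))
Add(Add(2968, Function('v')(o)), -10) = Add(Add(2968, Mul(Rational(1, 3), 117)), -10) = Add(Add(2968, 39), -10) = Add(3007, -10) = 2997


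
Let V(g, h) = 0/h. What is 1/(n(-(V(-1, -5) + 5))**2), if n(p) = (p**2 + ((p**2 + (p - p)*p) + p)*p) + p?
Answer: 1/6400 ≈ 0.00015625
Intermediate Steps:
V(g, h) = 0
n(p) = p + p**2 + p*(p + p**2) (n(p) = (p**2 + ((p**2 + 0*p) + p)*p) + p = (p**2 + ((p**2 + 0) + p)*p) + p = (p**2 + (p**2 + p)*p) + p = (p**2 + (p + p**2)*p) + p = (p**2 + p*(p + p**2)) + p = p + p**2 + p*(p + p**2))
1/(n(-(V(-1, -5) + 5))**2) = 1/(((-(0 + 5))*(1 + (-(0 + 5))**2 + 2*(-(0 + 5))))**2) = 1/(((-1*5)*(1 + (-1*5)**2 + 2*(-1*5)))**2) = 1/((-5*(1 + (-5)**2 + 2*(-5)))**2) = 1/((-5*(1 + 25 - 10))**2) = 1/((-5*16)**2) = 1/((-80)**2) = 1/6400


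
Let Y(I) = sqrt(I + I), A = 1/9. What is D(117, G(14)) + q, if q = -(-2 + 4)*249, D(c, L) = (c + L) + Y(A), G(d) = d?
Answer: -367 + sqrt(2)/3 ≈ -366.53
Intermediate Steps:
A = 1/9 ≈ 0.11111
Y(I) = sqrt(2)*sqrt(I) (Y(I) = sqrt(2*I) = sqrt(2)*sqrt(I))
D(c, L) = L + c + sqrt(2)/3 (D(c, L) = (c + L) + sqrt(2)*sqrt(1/9) = (L + c) + sqrt(2)*(1/3) = (L + c) + sqrt(2)/3 = L + c + sqrt(2)/3)
q = -498 (q = -1*2*249 = -2*249 = -498)
D(117, G(14)) + q = (14 + 117 + sqrt(2)/3) - 498 = (131 + sqrt(2)/3) - 498 = -367 + sqrt(2)/3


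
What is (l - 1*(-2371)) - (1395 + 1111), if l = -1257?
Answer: -1392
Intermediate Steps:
(l - 1*(-2371)) - (1395 + 1111) = (-1257 - 1*(-2371)) - (1395 + 1111) = (-1257 + 2371) - 1*2506 = 1114 - 2506 = -1392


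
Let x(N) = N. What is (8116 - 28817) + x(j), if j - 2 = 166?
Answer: -20533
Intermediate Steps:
j = 168 (j = 2 + 166 = 168)
(8116 - 28817) + x(j) = (8116 - 28817) + 168 = -20701 + 168 = -20533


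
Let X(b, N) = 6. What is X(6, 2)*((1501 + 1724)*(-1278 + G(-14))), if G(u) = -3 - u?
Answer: -24516450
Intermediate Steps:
X(6, 2)*((1501 + 1724)*(-1278 + G(-14))) = 6*((1501 + 1724)*(-1278 + (-3 - 1*(-14)))) = 6*(3225*(-1278 + (-3 + 14))) = 6*(3225*(-1278 + 11)) = 6*(3225*(-1267)) = 6*(-4086075) = -24516450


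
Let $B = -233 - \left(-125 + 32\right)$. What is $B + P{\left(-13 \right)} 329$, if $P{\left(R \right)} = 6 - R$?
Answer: $6111$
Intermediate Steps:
$B = -140$ ($B = -233 - -93 = -233 + 93 = -140$)
$B + P{\left(-13 \right)} 329 = -140 + \left(6 - -13\right) 329 = -140 + \left(6 + 13\right) 329 = -140 + 19 \cdot 329 = -140 + 6251 = 6111$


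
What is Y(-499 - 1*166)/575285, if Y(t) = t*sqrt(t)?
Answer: -133*I*sqrt(665)/115057 ≈ -0.029809*I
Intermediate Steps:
Y(t) = t**(3/2)
Y(-499 - 1*166)/575285 = (-499 - 1*166)**(3/2)/575285 = (-499 - 166)**(3/2)*(1/575285) = (-665)**(3/2)*(1/575285) = -665*I*sqrt(665)*(1/575285) = -133*I*sqrt(665)/115057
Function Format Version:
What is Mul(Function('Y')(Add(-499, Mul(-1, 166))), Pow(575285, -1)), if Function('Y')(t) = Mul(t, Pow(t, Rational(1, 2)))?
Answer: Mul(Rational(-133, 115057), I, Pow(665, Rational(1, 2))) ≈ Mul(-0.029809, I)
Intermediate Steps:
Function('Y')(t) = Pow(t, Rational(3, 2))
Mul(Function('Y')(Add(-499, Mul(-1, 166))), Pow(575285, -1)) = Mul(Pow(Add(-499, Mul(-1, 166)), Rational(3, 2)), Pow(575285, -1)) = Mul(Pow(Add(-499, -166), Rational(3, 2)), Rational(1, 575285)) = Mul(Pow(-665, Rational(3, 2)), Rational(1, 575285)) = Mul(Mul(-665, I, Pow(665, Rational(1, 2))), Rational(1, 575285)) = Mul(Rational(-133, 115057), I, Pow(665, Rational(1, 2)))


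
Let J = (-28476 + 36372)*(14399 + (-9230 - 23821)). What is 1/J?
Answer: -1/147276192 ≈ -6.7900e-9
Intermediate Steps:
J = -147276192 (J = 7896*(14399 - 33051) = 7896*(-18652) = -147276192)
1/J = 1/(-147276192) = -1/147276192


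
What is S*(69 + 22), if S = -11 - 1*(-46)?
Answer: 3185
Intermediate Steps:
S = 35 (S = -11 + 46 = 35)
S*(69 + 22) = 35*(69 + 22) = 35*91 = 3185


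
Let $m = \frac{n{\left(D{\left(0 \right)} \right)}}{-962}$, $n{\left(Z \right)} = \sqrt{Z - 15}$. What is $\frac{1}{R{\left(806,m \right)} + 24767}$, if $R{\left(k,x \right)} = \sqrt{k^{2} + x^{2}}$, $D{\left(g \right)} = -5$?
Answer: $\frac{5730117887}{141767529272738} - \frac{481 \sqrt{150300434591}}{141767529272738} \approx 3.9104 \cdot 10^{-5}$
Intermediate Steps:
$n{\left(Z \right)} = \sqrt{-15 + Z}$
$m = - \frac{i \sqrt{5}}{481}$ ($m = \frac{\sqrt{-15 - 5}}{-962} = \sqrt{-20} \left(- \frac{1}{962}\right) = 2 i \sqrt{5} \left(- \frac{1}{962}\right) = - \frac{i \sqrt{5}}{481} \approx - 0.0046488 i$)
$\frac{1}{R{\left(806,m \right)} + 24767} = \frac{1}{\sqrt{806^{2} + \left(- \frac{i \sqrt{5}}{481}\right)^{2}} + 24767} = \frac{1}{\sqrt{649636 - \frac{5}{231361}} + 24767} = \frac{1}{\sqrt{\frac{150300434591}{231361}} + 24767} = \frac{1}{\frac{\sqrt{150300434591}}{481} + 24767} = \frac{1}{24767 + \frac{\sqrt{150300434591}}{481}}$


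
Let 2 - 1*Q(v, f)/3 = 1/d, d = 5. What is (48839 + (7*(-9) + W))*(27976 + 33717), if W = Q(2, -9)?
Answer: 15047354551/5 ≈ 3.0095e+9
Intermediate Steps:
Q(v, f) = 27/5 (Q(v, f) = 6 - 3/5 = 27/5)
W = 27/5 ≈ 5.4000
(48839 + (7*(-9) + W))*(27976 + 33717) = (48839 + (7*(-9) + 27/5))*(27976 + 33717) = (48839 + (-63 + 27/5))*61693 = (48839 - 288/5)*61693 = (243907/5)*61693 = 15047354551/5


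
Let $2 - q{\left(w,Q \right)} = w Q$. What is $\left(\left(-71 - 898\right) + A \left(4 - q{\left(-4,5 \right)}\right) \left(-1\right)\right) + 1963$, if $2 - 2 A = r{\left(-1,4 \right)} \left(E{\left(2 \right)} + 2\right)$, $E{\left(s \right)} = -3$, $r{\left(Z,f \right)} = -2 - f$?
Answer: $958$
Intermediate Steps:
$q{\left(w,Q \right)} = 2 - Q w$ ($q{\left(w,Q \right)} = 2 - w Q = 2 - Q w$)
$A = -2$ ($A = 1 - \frac{\left(-2 - 4\right) \left(-3 + 2\right)}{2} = 1 - \frac{\left(-2 - 4\right) \left(-1\right)}{2} = 1 - \frac{\left(-6\right) \left(-1\right)}{2} = 1 - 3 = -2$)
$\left(\left(-71 - 898\right) + A \left(4 - q{\left(-4,5 \right)}\right) \left(-1\right)\right) + 1963 = \left(\left(-71 - 898\right) + - 2 \left(4 - \left(2 - 5 \left(-4\right)\right)\right) \left(-1\right)\right) + 1963 = \left(-969 + - 2 \left(4 - \left(2 + 20\right)\right) \left(-1\right)\right) + 1963 = \left(-969 + - 2 \left(4 - 22\right) \left(-1\right)\right) + 1963 = \left(-969 + \left(-2\right) \left(-18\right) \left(-1\right)\right) + 1963 = \left(-969 + 36 \left(-1\right)\right) + 1963 = \left(-969 - 36\right) + 1963 = -1005 + 1963 = 958$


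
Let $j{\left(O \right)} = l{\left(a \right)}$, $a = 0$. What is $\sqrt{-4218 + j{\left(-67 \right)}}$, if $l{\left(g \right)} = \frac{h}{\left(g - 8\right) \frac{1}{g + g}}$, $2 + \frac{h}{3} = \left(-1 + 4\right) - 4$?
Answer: $i \sqrt{4218} \approx 64.946 i$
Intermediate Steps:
$h = -9$ ($h = -6 + 3 \left(\left(-1 + 4\right) - 4\right) = -6 + 3 \left(3 - 4\right) = -6 + 3 \left(-1\right) = -6 - 3 = -9$)
$l{\left(g \right)} = - \frac{18 g}{-8 + g}$ ($l{\left(g \right)} = - \frac{9}{\left(g - 8\right) \frac{1}{g + g}} = - \frac{9}{\left(-8 + g\right) \frac{1}{2 g}} = - \frac{9}{\frac{1}{2} \frac{1}{g} \left(-8 + g\right)} = - 9 \frac{2 g}{-8 + g} = - \frac{18 g}{-8 + g}$)
$j{\left(O \right)} = 0$ ($j{\left(O \right)} = \left(-18\right) 0 \frac{1}{-8 + 0} = \left(-18\right) 0 \frac{1}{-8} = \left(-18\right) 0 \left(- \frac{1}{8}\right) = 0$)
$\sqrt{-4218 + j{\left(-67 \right)}} = \sqrt{-4218 + 0} = \sqrt{-4218} = i \sqrt{4218}$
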